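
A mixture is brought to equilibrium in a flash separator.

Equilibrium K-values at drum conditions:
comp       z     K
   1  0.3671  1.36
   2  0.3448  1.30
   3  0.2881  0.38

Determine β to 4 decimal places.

Material balance + equilibrium reduce to Σ zᵢ(Kᵢ−1)/(1+β(Kᵢ−1)) = 0.
g(0) = ΣzᵢKᵢ − 1 = 0.0570 and g(1) = 1 − Σzᵢ/Kᵢ = -0.2933, so a root lies in (0, 1).
Newton iteration, β⁰ = 0.41:
  β = 0.4100: g = -0.03223, g' = -0.2598 → β = 0.2859
  β = 0.2859: g = -0.00202, g' = -0.2290 → β = 0.2771
Converged at β = 0.2771.

β = 0.2771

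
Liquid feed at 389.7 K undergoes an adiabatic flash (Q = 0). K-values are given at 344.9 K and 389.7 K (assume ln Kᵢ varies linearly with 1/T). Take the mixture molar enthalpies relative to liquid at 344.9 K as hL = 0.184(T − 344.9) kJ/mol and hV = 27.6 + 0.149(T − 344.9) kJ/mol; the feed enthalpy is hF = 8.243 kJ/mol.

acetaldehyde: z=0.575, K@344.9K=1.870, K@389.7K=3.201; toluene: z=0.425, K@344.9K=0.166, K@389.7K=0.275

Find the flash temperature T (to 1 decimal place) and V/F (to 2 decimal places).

T = 349.6 K, V/F = 0.27

Adiabatic flash: solve Rachford–Rice at each trial T, then check hF = ψ·hV(T) + (1−ψ)·hL(T).
  T = 344.9 K: K = (1.870, 0.166), RR gives ψ = 0.201, H_out = 5.546 kJ/mol
  T = 389.7 K: K = (3.201, 0.275), RR gives ψ = 0.600, H_out = 23.863 kJ/mol
  T = 367.3 K: K = (2.487, 0.217), RR gives ψ = 0.449, H_out = 16.149 kJ/mol
  T = 356.1 K: K = (2.166, 0.191), RR gives ψ = 0.346, H_out = 11.474 kJ/mol
  T = 350.5 K: K = (2.015, 0.178), RR gives ψ = 0.281, H_out = 8.727 kJ/mol
  T = 347.7 K: K = (1.942, 0.172), RR gives ψ = 0.243, H_out = 7.202 kJ/mol
  T = 349.1 K: K = (1.978, 0.175), RR gives ψ = 0.263, H_out = 7.979 kJ/mol
Linear interpolation between T = 349.1 (H_out = 7.979) and T = 350.5 (H_out = 8.727) on hF = 8.243 gives T ≈ 349.6 K, at which ψ = 0.27.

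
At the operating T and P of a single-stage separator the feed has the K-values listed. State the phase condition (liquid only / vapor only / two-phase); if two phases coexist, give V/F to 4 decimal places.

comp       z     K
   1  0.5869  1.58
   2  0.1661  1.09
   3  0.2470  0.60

ΣzᵢKᵢ = 1.2566; Σzᵢ/Kᵢ = 0.9355.
Since Σzᵢ/Kᵢ < 1 the mixture is above its dew point — single vapor phase.

vapor only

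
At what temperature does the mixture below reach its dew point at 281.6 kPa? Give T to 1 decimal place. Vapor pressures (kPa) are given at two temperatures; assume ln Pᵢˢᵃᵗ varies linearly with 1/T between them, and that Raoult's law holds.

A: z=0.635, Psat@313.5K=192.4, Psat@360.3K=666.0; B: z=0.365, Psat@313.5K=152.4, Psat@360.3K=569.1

T = 329.4 K

Dew-point temperature: Σzᵢ·P/Pᵢˢᵃᵗ(T) = 1. Interpolate ln Pᵢˢᵃᵗ = aᵢ + bᵢ/T.
  T = 313.5 K: ΣzᵢP/Pᵢˢᵃᵗ = 1.6038
  T = 360.3 K: ΣzᵢP/Pᵢˢᵃᵗ = 0.4491
  T = 336.9 K: ΣzᵢP/Pᵢˢᵃᵗ = 0.8119
  T = 325.2 K: ΣzᵢP/Pᵢˢᵃᵗ = 1.1271
  T = 331.0 K: ΣzᵢP/Pᵢˢᵃᵗ = 0.9552
  T = 328.1 K: ΣzᵢP/Pᵢˢᵃᵗ = 1.0368
Interpolating between 328.1 K and 331.0 K gives T ≈ 329.4 K.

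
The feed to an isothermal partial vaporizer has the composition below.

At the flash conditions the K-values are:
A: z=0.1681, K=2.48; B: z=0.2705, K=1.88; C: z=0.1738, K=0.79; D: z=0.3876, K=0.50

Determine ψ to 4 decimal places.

Rachford–Rice: g(ψ) = Σ zᵢ(Kᵢ−1)/(1+ψ(Kᵢ−1)) = 0.
Feasibility: ΣzᵢKᵢ = 1.2565, Σzᵢ/Kᵢ = 1.2069 — both > 1, two phases present.
Newton–Raphson from ψ = 0.5:
  ψ = 0.5000: g = 0.00911, g' = -0.4045 → ψ = 0.5225
  ψ = 0.5225: g = 0.00002, g' = -0.4026 → ψ = 0.5226
Converged at ψ = 0.5226.

ψ = 0.5226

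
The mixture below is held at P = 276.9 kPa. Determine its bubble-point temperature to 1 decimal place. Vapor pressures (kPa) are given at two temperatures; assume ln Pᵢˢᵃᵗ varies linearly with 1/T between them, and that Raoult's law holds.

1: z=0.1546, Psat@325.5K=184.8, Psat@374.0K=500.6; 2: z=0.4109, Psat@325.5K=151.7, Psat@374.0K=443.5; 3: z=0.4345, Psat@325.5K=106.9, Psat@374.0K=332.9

T = 355.4 K

Bubble-point temperature: ΣzᵢPᵢˢᵃᵗ(T) = P. Interpolate ln Pᵢˢᵃᵗ = aᵢ + bᵢ/T.
  T = 325.5 K: ΣzᵢPᵢˢᵃᵗ = 137.35 kPa
  T = 374.0 K: ΣzᵢPᵢˢᵃᵗ = 404.27 kPa
  T = 349.8 K: ΣzᵢPᵢˢᵃᵗ = 244.82 kPa
  T = 361.9 K: ΣzᵢPᵢˢᵃᵗ = 317.23 kPa
  T = 355.9 K: ΣzᵢPᵢˢᵃᵗ = 279.59 kPa
  T = 352.9 K: ΣzᵢPᵢˢᵃᵗ = 262.07 kPa
  T = 354.4 K: ΣzᵢPᵢˢᵃᵗ = 270.72 kPa
Interpolating between 354.4 K and 355.9 K gives T ≈ 355.4 K.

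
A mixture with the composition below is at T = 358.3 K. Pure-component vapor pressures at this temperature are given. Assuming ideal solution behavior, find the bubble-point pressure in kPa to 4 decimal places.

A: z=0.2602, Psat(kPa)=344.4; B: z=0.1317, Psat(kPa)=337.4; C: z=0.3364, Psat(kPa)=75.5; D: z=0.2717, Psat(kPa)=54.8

At the bubble point ψ → 0, so ΣzᵢKᵢ = 1 with Kᵢ = Pᵢˢᵃᵗ/P ⇒ P = ΣzᵢPᵢˢᵃᵗ.
P = 0.2602·344.4 + 0.1317·337.4 + 0.3364·75.5 + 0.2717·54.8 = 174.3358 kPa

Pbub = 174.3358 kPa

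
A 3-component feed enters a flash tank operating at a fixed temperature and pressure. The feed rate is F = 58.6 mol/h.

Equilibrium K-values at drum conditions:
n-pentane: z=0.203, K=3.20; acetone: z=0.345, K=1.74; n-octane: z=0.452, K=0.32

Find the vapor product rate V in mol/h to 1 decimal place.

Let ψ = V/F and solve Σ zᵢ(Kᵢ−1)/(1+ψ(Kᵢ−1)) = 0.
Feasibility: ΣzᵢKᵢ = 1.395, Σzᵢ/Kᵢ = 1.674 — both > 1, two phases present.
Newton iteration, ψ⁰ = 0.5:
  ψ = 0.500: g = -0.0667, g' = -0.803 → ψ = 0.417
  ψ = 0.417: g = -0.0010, g' = -0.785 → ψ = 0.416
Converged at ψ = 0.416.
Then V = ψ·F = 0.4157·58.6 = 24.4 mol/h and L = F − V = 34.2 mol/h.

V = 24.4 mol/h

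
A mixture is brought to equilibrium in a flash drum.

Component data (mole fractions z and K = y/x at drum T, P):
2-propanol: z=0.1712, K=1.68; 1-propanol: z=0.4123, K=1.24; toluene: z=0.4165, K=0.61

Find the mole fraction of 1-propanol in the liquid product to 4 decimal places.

x_1-propanol = 0.3819

Material balance + equilibrium reduce to Σ zᵢ(Kᵢ−1)/(1+ψ(Kᵢ−1)) = 0.
Check two-phase: ΣzᵢKᵢ = 1.0529 > 1 and Σzᵢ/Kᵢ = 1.1172 > 1, so g(0) = 0.0529 > 0 and g(1) = -0.1172 < 0.
Newton–Raphson from ψ = 0.35:
  ψ = 0.3500: g = -0.00279, g' = -0.1568 → ψ = 0.3322
Converged at ψ = 0.3322.
Compositions from xᵢ = zᵢ/(1+ψ(Kᵢ−1)), yᵢ = Kᵢxᵢ:
  2-propanol: x = 0.1397, y = 0.2346
  1-propanol: x = 0.3819, y = 0.4735
  toluene: x = 0.4785, y = 0.2919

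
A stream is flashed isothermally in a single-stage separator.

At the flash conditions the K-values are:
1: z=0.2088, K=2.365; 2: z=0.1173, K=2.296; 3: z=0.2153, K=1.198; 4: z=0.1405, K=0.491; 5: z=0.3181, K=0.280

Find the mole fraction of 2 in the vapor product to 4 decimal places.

Rachford–Rice: g(ψ) = Σ zᵢ(Kᵢ−1)/(1+ψ(Kᵢ−1)) = 0.
Check two-phase: ΣzᵢKᵢ = 1.1791 > 1 and Σzᵢ/Kᵢ = 1.7413 > 1, so g(0) = 0.1791 > 0 and g(1) = -0.7413 < 0.
Iterate (Newton) starting at ψ = 0.5:
  ψ = 0.5000: g = -0.15336, g' = -0.6851 → ψ = 0.2761
  ψ = 0.2761: g = -0.00971, g' = -0.6258 → ψ = 0.2606
Converged at ψ = 0.2606.
Compositions from xᵢ = zᵢ/(1+ψ(Kᵢ−1)), yᵢ = Kᵢxᵢ:
  1: x = 0.1540, y = 0.3642
  2: x = 0.0877, y = 0.2013
  3: x = 0.2047, y = 0.2453
  4: x = 0.1620, y = 0.0795
  5: x = 0.3916, y = 0.1096

y_2 = 0.2013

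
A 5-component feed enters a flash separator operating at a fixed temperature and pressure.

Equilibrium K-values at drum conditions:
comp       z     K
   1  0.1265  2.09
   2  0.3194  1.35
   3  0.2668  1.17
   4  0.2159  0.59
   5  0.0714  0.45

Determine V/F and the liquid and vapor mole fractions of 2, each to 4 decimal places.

V/F = 0.7958, x_2 = 0.2498, y_2 = 0.3373

Rachford–Rice: g(V/F) = Σ zᵢ(Kᵢ−1)/(1+V/F(Kᵢ−1)) = 0.
g(0) = ΣzᵢKᵢ − 1 = 0.1672 and g(1) = 1 − Σzᵢ/Kᵢ = -0.0498, so a root lies in (0, 1).
Iterate (Newton) starting at V/F = 0.5:
  V/F = 0.5000: g = 0.06068, g' = -0.1964 → V/F = 0.8090
  V/F = 0.8090: g = -0.00294, g' = -0.2235 → V/F = 0.7959
  V/F = 0.7959: g = -0.00001, g' = -0.2213 → V/F = 0.7958
Converged at V/F = 0.7958.
Compositions from xᵢ = zᵢ/(1+V/F(Kᵢ−1)), yᵢ = Kᵢxᵢ:
  1: x = 0.0677, y = 0.1416
  2: x = 0.2498, y = 0.3373
  3: x = 0.2350, y = 0.2750
  4: x = 0.3205, y = 0.1891
  5: x = 0.1270, y = 0.0571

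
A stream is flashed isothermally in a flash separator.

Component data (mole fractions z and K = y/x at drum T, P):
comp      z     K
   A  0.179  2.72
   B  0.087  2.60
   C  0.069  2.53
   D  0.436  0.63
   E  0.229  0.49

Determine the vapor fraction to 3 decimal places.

Let ψ = V/F and solve Σ zᵢ(Kᵢ−1)/(1+ψ(Kᵢ−1)) = 0.
Check two-phase: ΣzᵢKᵢ = 1.275 > 1 and Σzᵢ/Kᵢ = 1.286 > 1, so g(0) = 0.275 > 0 and g(1) = -0.286 < 0.
Newton–Raphson from ψ = 0.7:
  ψ = 0.700: g = -0.1430, g' = -0.449 → ψ = 0.381
  ψ = 0.381: g = 0.0062, g' = -0.516 → ψ = 0.393
  ψ = 0.393: g = 0.0000, g' = -0.510 → ψ = 0.394
Converged at ψ = 0.394.

ψ = 0.394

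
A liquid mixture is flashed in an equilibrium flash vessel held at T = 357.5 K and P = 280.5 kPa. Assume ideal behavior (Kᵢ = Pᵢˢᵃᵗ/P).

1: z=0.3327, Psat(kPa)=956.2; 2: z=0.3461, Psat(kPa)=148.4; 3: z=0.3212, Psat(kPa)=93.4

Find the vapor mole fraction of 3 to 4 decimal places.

Raoult's law: Kᵢ = Pᵢˢᵃᵗ/P = Pᵢˢᵃᵗ/280.5.
  K_1 = 956.2/280.5 = 3.408913, K_2 = 148.4/280.5 = 0.529055, K_3 = 93.4/280.5 = 0.332977
Let β = V/F and solve Σ zᵢ(Kᵢ−1)/(1+β(Kᵢ−1)) = 0.
Check two-phase: ΣzᵢKᵢ = 1.4242 > 1 and Σzᵢ/Kᵢ = 1.7164 > 1, so g(0) = 0.4242 > 0 and g(1) = -0.7164 < 0.
Newton iteration, β⁰ = 0.5:
  β = 0.5000: g = -0.17110, g' = -0.8503 → β = 0.2988
  β = 0.2988: g = 0.00877, g' = -0.9796 → β = 0.3077
  β = 0.3077: g = 0.00005, g' = -0.9680 → β = 0.3078
Converged at β = 0.3078.
Compositions from xᵢ = zᵢ/(1+β(Kᵢ−1)), yᵢ = Kᵢxᵢ:
  1: x = 0.1910, y = 0.6513
  2: x = 0.4048, y = 0.2141
  3: x = 0.4042, y = 0.1346

y_3 = 0.1346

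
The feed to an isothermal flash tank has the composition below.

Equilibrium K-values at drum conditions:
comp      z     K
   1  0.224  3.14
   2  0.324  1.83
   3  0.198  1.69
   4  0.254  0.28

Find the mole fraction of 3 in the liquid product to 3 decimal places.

x_3 = 0.128

Rachford–Rice: g(V/F) = Σ zᵢ(Kᵢ−1)/(1+V/F(Kᵢ−1)) = 0.
g(0) = ΣzᵢKᵢ − 1 = 0.702 and g(1) = 1 − Σzᵢ/Kᵢ = -0.273, so a root lies in (0, 1).
Newton–Raphson from V/F = 0.31:
  V/F = 0.310: g = 0.3792, g' = -0.794 → V/F = 0.787
  V/F = 0.787: g = 0.0073, g' = -0.966 → V/F = 0.795
Converged at V/F = 0.795.
Compositions from xᵢ = zᵢ/(1+V/F(Kᵢ−1)), yᵢ = Kᵢxᵢ:
  1: x = 0.083, y = 0.260
  2: x = 0.195, y = 0.357
  3: x = 0.128, y = 0.216
  4: x = 0.594, y = 0.166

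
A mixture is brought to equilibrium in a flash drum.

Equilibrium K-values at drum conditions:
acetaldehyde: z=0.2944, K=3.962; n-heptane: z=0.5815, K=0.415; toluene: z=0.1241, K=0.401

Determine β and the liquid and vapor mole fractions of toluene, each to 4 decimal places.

Newton iteration, β⁰ = 0.5:
  β = 0.5000: g = -0.23546, g' = -0.9079 → β = 0.2407
  β = 0.2407: g = 0.02633, g' = -1.2107 → β = 0.2624
  β = 0.2624: g = 0.00059, g' = -1.1581 → β = 0.2629
Converged at β = 0.2629.
Compositions from xᵢ = zᵢ/(1+β(Kᵢ−1)), yᵢ = Kᵢxᵢ:
  acetaldehyde: x = 0.1655, y = 0.6557
  n-heptane: x = 0.6872, y = 0.2852
  toluene: x = 0.1473, y = 0.0591

β = 0.2629, x_toluene = 0.1473, y_toluene = 0.0591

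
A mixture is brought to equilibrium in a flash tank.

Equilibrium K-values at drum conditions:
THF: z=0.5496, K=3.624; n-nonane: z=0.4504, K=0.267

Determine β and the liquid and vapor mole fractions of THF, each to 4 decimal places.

Rachford–Rice: g(β) = Σ zᵢ(Kᵢ−1)/(1+β(Kᵢ−1)) = 0.
Feasibility: ΣzᵢKᵢ = 2.1120, Σzᵢ/Kᵢ = 1.8385 — both > 1, two phases present.
Binary case is linear: z₁(K₁−1)(1+β(K₂−1)) + z₂(K₂−1)(1+β(K₁−1)) = 0
⇒ β = [z₁(K₁−1)+z₂(K₂−1)] / [−(K₁−1)(K₂−1)] = 1.11201/1.92339 = 0.5781
Compositions from xᵢ = zᵢ/(1+β(Kᵢ−1)), yᵢ = Kᵢxᵢ:
  THF: x = 0.2183, y = 0.7913
  n-nonane: x = 0.7817, y = 0.2087

β = 0.5781, x_THF = 0.2183, y_THF = 0.7913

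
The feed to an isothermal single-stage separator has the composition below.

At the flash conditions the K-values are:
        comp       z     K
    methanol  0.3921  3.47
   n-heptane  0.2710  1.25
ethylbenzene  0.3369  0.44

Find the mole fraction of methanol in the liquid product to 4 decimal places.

x_methanol = 0.1252

Rachford–Rice: g(V/F) = Σ zᵢ(Kᵢ−1)/(1+V/F(Kᵢ−1)) = 0.
g(0) = ΣzᵢKᵢ − 1 = 0.8476 and g(1) = 1 − Σzᵢ/Kᵢ = -0.0955, so a root lies in (0, 1).
Newton iteration, V/F⁰ = 0.42:
  V/F = 0.4200: g = 0.28998, g' = -0.7708 → V/F = 0.7962
  V/F = 0.7962: g = 0.04248, g' = -0.6277 → V/F = 0.8639
  V/F = 0.8639: g = -0.00072, g' = -0.6515 → V/F = 0.8628
Converged at V/F = 0.8628.
Compositions from xᵢ = zᵢ/(1+V/F(Kᵢ−1)), yᵢ = Kᵢxᵢ:
  methanol: x = 0.1252, y = 0.4345
  n-heptane: x = 0.2229, y = 0.2786
  ethylbenzene: x = 0.6519, y = 0.2868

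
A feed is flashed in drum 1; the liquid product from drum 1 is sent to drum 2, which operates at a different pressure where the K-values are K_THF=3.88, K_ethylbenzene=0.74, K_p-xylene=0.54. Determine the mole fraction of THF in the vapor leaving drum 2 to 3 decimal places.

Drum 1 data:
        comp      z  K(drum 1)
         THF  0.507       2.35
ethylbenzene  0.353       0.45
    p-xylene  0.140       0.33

y_THF (drum 2) = 0.397

Drum 1:
Rachford–Rice: g(ψ₁) = Σ zᵢ(Kᵢ−1)/(1+ψ₁(Kᵢ−1)) = 0.
Check two-phase: ΣzᵢKᵢ = 1.397 > 1 and Σzᵢ/Kᵢ = 1.424 > 1, so g(0) = 0.396 > 0 and g(1) = -0.424 < 0.
Iterate (Newton) starting at ψ₁ = 0.5:
  ψ₁ = 0.500: g = -0.0002, g' = -0.675 → ψ₁ = 0.500
Converged at ψ₁ = 0.500.
Drum-1 compositions:
  THF: x = 0.303, y = 0.711
  ethylbenzene: x = 0.487, y = 0.219
  p-xylene: x = 0.210, y = 0.069
Drum-2 feed = drum-1 liquid: z₂ = (0.3028, 0.4868, 0.2105).
Drum 2:
Let ψ₂ = V/F and solve Σ zᵢ(Kᵢ−1)/(1+ψ₂(Kᵢ−1)) = 0.
Check two-phase: ΣzᵢKᵢ = 1.649 > 1 and Σzᵢ/Kᵢ = 1.126 > 1, so g(0) = 0.649 > 0 and g(1) = -0.126 < 0.
Newton iteration, ψ₂⁰ = 0.65:
  ψ₂ = 0.650: g = 0.0132, g' = -0.443 → ψ₂ = 0.680
Converged at ψ₂ = 0.680.
  THF: x = 0.102, y = 0.397
  ethylbenzene: x = 0.591, y = 0.438
  p-xylene: x = 0.306, y = 0.165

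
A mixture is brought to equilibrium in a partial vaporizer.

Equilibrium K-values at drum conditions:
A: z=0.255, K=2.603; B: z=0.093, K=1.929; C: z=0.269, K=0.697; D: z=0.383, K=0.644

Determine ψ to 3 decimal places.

Let ψ = V/F and solve Σ zᵢ(Kᵢ−1)/(1+ψ(Kᵢ−1)) = 0.
g(0) = ΣzᵢKᵢ − 1 = 0.277 and g(1) = 1 − Σzᵢ/Kᵢ = -0.127, so a root lies in (0, 1).
Iterate (Newton) starting at ψ = 0.5:
  ψ = 0.500: g = 0.0240, g' = -0.345 → ψ = 0.569
  ψ = 0.569: g = 0.0007, g' = -0.326 → ψ = 0.572
Converged at ψ = 0.572.

ψ = 0.572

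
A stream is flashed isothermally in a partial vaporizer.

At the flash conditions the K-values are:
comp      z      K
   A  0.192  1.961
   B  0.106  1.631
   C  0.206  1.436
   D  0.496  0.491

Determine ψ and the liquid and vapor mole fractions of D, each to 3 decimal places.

Material balance + equilibrium reduce to Σ zᵢ(Kᵢ−1)/(1+ψ(Kᵢ−1)) = 0.
g(0) = ΣzᵢKᵢ − 1 = 0.089 and g(1) = 1 − Σzᵢ/Kᵢ = -0.317, so a root lies in (0, 1).
Iterate (Newton) starting at ψ = 0.57:
  ψ = 0.570: g = -0.1153, g' = -0.377 → ψ = 0.264
  ψ = 0.264: g = -0.0066, g' = -0.347 → ψ = 0.245
Converged at ψ = 0.245.
Compositions from xᵢ = zᵢ/(1+ψ(Kᵢ−1)), yᵢ = Kᵢxᵢ:
  A: x = 0.155, y = 0.305
  B: x = 0.092, y = 0.150
  C: x = 0.186, y = 0.267
  D: x = 0.567, y = 0.278

ψ = 0.245, x_D = 0.567, y_D = 0.278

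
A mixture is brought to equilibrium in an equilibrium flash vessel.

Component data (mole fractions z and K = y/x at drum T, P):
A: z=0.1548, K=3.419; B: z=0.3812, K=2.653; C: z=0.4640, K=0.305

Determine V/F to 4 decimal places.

Material balance + equilibrium reduce to Σ zᵢ(Kᵢ−1)/(1+V/F(Kᵢ−1)) = 0.
Check two-phase: ΣzᵢKᵢ = 1.6821 > 1 and Σzᵢ/Kᵢ = 1.7103 > 1, so g(0) = 0.6821 > 0 and g(1) = -0.7103 < 0.
Newton iteration, V/F⁰ = 0.5:
  V/F = 0.5000: g = 0.02025, g' = -1.0242 → V/F = 0.5198
  V/F = 0.5198: g = -0.00004, g' = -1.0284 → V/F = 0.5197
Converged at V/F = 0.5197.

V/F = 0.5197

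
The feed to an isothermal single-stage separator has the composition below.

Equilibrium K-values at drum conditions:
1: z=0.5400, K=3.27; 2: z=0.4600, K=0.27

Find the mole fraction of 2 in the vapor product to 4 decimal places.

Material balance + equilibrium reduce to Σ zᵢ(Kᵢ−1)/(1+ψ(Kᵢ−1)) = 0.
Check two-phase: ΣzᵢKᵢ = 1.8900 > 1 and Σzᵢ/Kᵢ = 1.8688 > 1, so g(0) = 0.8900 > 0 and g(1) = -0.8688 < 0.
Binary case is linear: z₁(K₁−1)(1+ψ(K₂−1)) + z₂(K₂−1)(1+ψ(K₁−1)) = 0
⇒ ψ = [z₁(K₁−1)+z₂(K₂−1)] / [−(K₁−1)(K₂−1)] = 0.89000/1.65710 = 0.5371
Compositions from xᵢ = zᵢ/(1+ψ(Kᵢ−1)), yᵢ = Kᵢxᵢ:
  1: x = 0.2433, y = 0.7957
  2: x = 0.7567, y = 0.2043

y_2 = 0.2043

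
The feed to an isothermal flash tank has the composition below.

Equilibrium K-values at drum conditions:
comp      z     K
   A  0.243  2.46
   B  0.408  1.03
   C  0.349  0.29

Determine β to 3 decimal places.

Let β = V/F and solve Σ zᵢ(Kᵢ−1)/(1+β(Kᵢ−1)) = 0.
Check two-phase: ΣzᵢKᵢ = 1.119 > 1 and Σzᵢ/Kᵢ = 1.698 > 1, so g(0) = 0.119 > 0 and g(1) = -0.698 < 0.
Newton iteration, β⁰ = 0.5:
  β = 0.500: g = -0.1670, g' = -0.596 → β = 0.220
  β = 0.220: g = -0.0129, g' = -0.544 → β = 0.196
Converged at β = 0.196.

β = 0.196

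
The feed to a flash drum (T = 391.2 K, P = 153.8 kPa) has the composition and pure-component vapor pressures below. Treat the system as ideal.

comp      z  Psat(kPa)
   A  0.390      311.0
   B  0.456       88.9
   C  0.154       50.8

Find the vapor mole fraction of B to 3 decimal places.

Raoult's law: Kᵢ = Pᵢˢᵃᵗ/P = Pᵢˢᵃᵗ/153.8.
  K_A = 311.0/153.8 = 2.02211, K_B = 88.9/153.8 = 0.57802, K_C = 50.8/153.8 = 0.33030
Newton iteration, ψ⁰ = 0.47:
  ψ = 0.470: g = -0.1213, g' = -0.459 → ψ = 0.206
  ψ = 0.206: g = -0.0011, g' = -0.468 → ψ = 0.204
Converged at ψ = 0.204.
Compositions from xᵢ = zᵢ/(1+ψ(Kᵢ−1)), yᵢ = Kᵢxᵢ:
  A: x = 0.323, y = 0.653
  B: x = 0.499, y = 0.288
  C: x = 0.178, y = 0.059

y_B = 0.288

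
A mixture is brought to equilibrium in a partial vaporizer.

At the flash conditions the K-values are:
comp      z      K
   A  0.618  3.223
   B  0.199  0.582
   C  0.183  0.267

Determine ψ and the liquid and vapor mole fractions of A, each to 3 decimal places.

ψ = 0.842, x_A = 0.215, y_A = 0.694

Material balance + equilibrium reduce to Σ zᵢ(Kᵢ−1)/(1+ψ(Kᵢ−1)) = 0.
g(0) = ΣzᵢKᵢ − 1 = 1.156 and g(1) = 1 − Σzᵢ/Kᵢ = -0.219, so a root lies in (0, 1).
Newton iteration, ψ⁰ = 0.5:
  ψ = 0.500: g = 0.3337, g' = -0.986 → ψ = 0.839
  ψ = 0.839: g = 0.0034, g' = -1.117 → ψ = 0.842
Converged at ψ = 0.842.
Compositions from xᵢ = zᵢ/(1+ψ(Kᵢ−1)), yᵢ = Kᵢxᵢ:
  A: x = 0.215, y = 0.694
  B: x = 0.307, y = 0.179
  C: x = 0.478, y = 0.128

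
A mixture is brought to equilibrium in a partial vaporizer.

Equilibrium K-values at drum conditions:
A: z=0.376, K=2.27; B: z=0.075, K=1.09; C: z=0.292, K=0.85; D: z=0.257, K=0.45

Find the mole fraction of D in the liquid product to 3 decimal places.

x_D = 0.399

Rachford–Rice: g(β) = Σ zᵢ(Kᵢ−1)/(1+β(Kᵢ−1)) = 0.
Check two-phase: ΣzᵢKᵢ = 1.299 > 1 and Σzᵢ/Kᵢ = 1.149 > 1, so g(0) = 0.299 > 0 and g(1) = -0.149 < 0.
Iterate (Newton) starting at β = 0.5:
  β = 0.500: g = 0.0562, g' = -0.383 → β = 0.647
  β = 0.647: g = 0.0007, g' = -0.379 → β = 0.648
Converged at β = 0.648.
Compositions from xᵢ = zᵢ/(1+β(Kᵢ−1)), yᵢ = Kᵢxᵢ:
  A: x = 0.206, y = 0.468
  B: x = 0.071, y = 0.077
  C: x = 0.323, y = 0.275
  D: x = 0.399, y = 0.180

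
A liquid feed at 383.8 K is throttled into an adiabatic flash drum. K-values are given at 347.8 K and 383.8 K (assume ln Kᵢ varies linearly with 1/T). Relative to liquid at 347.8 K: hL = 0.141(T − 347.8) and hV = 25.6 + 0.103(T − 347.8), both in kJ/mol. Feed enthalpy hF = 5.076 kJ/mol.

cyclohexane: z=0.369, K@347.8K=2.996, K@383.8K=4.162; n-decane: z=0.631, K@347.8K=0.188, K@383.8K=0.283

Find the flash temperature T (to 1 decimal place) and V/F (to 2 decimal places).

T = 353.2 K, V/F = 0.17

Adiabatic flash: solve Rachford–Rice at each trial T, then check hF = ψ·hV(T) + (1−ψ)·hL(T).
  T = 347.8 K: K = (2.996, 0.188), RR gives ψ = 0.138, H_out = 3.541 kJ/mol
  T = 383.8 K: K = (4.162, 0.283), RR gives ψ = 0.315, H_out = 12.711 kJ/mol
  T = 365.8 K: K = (3.560, 0.233), RR gives ψ = 0.235, H_out = 8.383 kJ/mol
  T = 356.8 K: K = (3.273, 0.210), RR gives ψ = 0.189, H_out = 6.053 kJ/mol
  T = 352.3 K: K = (3.133, 0.199), RR gives ψ = 0.165, H_out = 4.824 kJ/mol
  T = 354.6 K: K = (3.204, 0.204), RR gives ψ = 0.178, H_out = 5.458 kJ/mol
Linear interpolation between T = 352.3 (H_out = 4.824) and T = 354.6 (H_out = 5.458) on hF = 5.076 gives T ≈ 353.2 K, at which ψ = 0.17.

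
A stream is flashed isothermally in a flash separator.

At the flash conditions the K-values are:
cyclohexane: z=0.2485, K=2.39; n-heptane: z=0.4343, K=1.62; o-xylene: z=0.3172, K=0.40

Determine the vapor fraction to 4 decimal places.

Newton iteration, ψ⁰ = 0.5:
  ψ = 0.5000: g = 0.13745, g' = -0.4974 → ψ = 0.7763
  ψ = 0.7763: g = -0.00834, g' = -0.5873 → ψ = 0.7621
  ψ = 0.7621: g = -0.00007, g' = -0.5779 → ψ = 0.7620
Converged at ψ = 0.7620.

ψ = 0.7620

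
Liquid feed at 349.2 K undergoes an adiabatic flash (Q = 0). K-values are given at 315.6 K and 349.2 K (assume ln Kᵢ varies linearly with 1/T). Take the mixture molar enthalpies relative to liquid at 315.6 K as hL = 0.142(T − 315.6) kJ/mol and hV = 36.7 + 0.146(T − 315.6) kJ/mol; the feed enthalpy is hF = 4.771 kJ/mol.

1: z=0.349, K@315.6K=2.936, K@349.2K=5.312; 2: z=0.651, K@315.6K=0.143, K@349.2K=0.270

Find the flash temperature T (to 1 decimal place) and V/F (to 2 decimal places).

T = 319.7 K, V/F = 0.11

Adiabatic flash: solve Rachford–Rice at each trial T, then check hF = ψ·hV(T) + (1−ψ)·hL(T).
  T = 315.6 K: K = (2.936, 0.143), RR gives ψ = 0.071, H_out = 2.605 kJ/mol
  T = 349.2 K: K = (5.312, 0.270), RR gives ψ = 0.327, H_out = 16.820 kJ/mol
  T = 332.4 K: K = (4.009, 0.200), RR gives ψ = 0.220, H_out = 10.464 kJ/mol
  T = 324.0 K: K = (3.445, 0.170), RR gives ψ = 0.154, H_out = 6.851 kJ/mol
  T = 319.8 K: K = (3.183, 0.156), RR gives ψ = 0.115, H_out = 4.831 kJ/mol
  T = 317.7 K: K = (3.058, 0.149), RR gives ψ = 0.094, H_out = 3.748 kJ/mol
Linear interpolation between T = 317.7 (H_out = 3.748) and T = 319.8 (H_out = 4.831) on hF = 4.771 gives T ≈ 319.7 K, at which ψ = 0.11.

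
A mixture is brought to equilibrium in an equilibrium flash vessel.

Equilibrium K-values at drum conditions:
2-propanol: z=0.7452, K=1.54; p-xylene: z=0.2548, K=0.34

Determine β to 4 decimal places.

β = 0.6572

Rachford–Rice: g(β) = Σ zᵢ(Kᵢ−1)/(1+β(Kᵢ−1)) = 0.
g(0) = ΣzᵢKᵢ − 1 = 0.2342 and g(1) = 1 − Σzᵢ/Kᵢ = -0.2333, so a root lies in (0, 1).
Newton iteration, β⁰ = 0.5:
  β = 0.5000: g = 0.06586, g' = -0.3820 → β = 0.6724
  β = 0.6724: g = -0.00714, g' = -0.4757 → β = 0.6574
  β = 0.6574: g = -0.00008, g' = -0.4647 → β = 0.6572
Converged at β = 0.6572.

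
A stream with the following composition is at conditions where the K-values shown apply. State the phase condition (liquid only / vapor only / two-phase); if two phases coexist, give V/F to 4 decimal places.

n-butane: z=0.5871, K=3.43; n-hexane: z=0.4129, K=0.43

two-phase, V/F = 0.8601

ΣzᵢKᵢ = 2.1913; Σzᵢ/Kᵢ = 1.1314.
Both exceed 1, so a two-phase solution exists.
Material balance + equilibrium reduce to Σ zᵢ(Kᵢ−1)/(1+ψ(Kᵢ−1)) = 0.
Binary case is linear: z₁(K₁−1)(1+ψ(K₂−1)) + z₂(K₂−1)(1+ψ(K₁−1)) = 0
⇒ ψ = [z₁(K₁−1)+z₂(K₂−1)] / [−(K₁−1)(K₂−1)] = 1.19130/1.38510 = 0.8601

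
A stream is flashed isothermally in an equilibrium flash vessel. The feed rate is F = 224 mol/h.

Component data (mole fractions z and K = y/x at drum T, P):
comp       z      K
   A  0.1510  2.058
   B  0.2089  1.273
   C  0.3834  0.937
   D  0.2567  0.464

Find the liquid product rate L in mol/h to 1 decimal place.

L = 171.8 mol/h

Let β = V/F and solve Σ zᵢ(Kᵢ−1)/(1+β(Kᵢ−1)) = 0.
Feasibility: ΣzᵢKᵢ = 1.0550, Σzᵢ/Kᵢ = 1.1999 — both > 1, two phases present.
Newton iteration, β⁰ = 0.37:
  β = 0.3700: g = -0.02975, g' = -0.2165 → β = 0.2326
  β = 0.2326: g = 0.00013, g' = -0.2204 → β = 0.2332
Converged at β = 0.2332.
Then V = β·F = 0.2332·224 = 52.2 mol/h and L = F − V = 171.8 mol/h.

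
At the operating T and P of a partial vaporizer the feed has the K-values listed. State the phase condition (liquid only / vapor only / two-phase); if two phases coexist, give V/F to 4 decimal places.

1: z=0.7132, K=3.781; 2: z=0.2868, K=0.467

vapor only

ΣzᵢKᵢ = 2.8305; Σzᵢ/Kᵢ = 0.8028.
Since Σzᵢ/Kᵢ < 1 the mixture is above its dew point — single vapor phase.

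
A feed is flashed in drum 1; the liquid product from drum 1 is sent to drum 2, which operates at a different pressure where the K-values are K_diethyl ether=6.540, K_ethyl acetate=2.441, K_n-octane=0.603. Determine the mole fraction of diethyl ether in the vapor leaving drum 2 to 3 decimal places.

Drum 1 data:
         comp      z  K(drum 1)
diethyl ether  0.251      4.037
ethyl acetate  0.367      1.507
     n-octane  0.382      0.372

Drum 1:
Let ψ₁ = V/F and solve Σ zᵢ(Kᵢ−1)/(1+ψ₁(Kᵢ−1)) = 0.
Feasibility: ΣzᵢKᵢ = 1.708, Σzᵢ/Kᵢ = 1.333 — both > 1, two phases present.
Newton iteration, ψ₁⁰ = 0.36:
  ψ₁ = 0.360: g = 0.2115, g' = -0.847 → ψ₁ = 0.610
  ψ₁ = 0.610: g = 0.0207, g' = -0.735 → ψ₁ = 0.638
Converged at ψ₁ = 0.638.
Drum-1 compositions:
  diethyl ether: x = 0.085, y = 0.345
  ethyl acetate: x = 0.277, y = 0.418
  n-octane: x = 0.637, y = 0.237
Drum-2 feed = drum-1 liquid: z₂ = (0.0855, 0.2773, 0.6372).
Drum 2:
Material balance + equilibrium reduce to Σ zᵢ(Kᵢ−1)/(1+ψ₂(Kᵢ−1)) = 0.
Check two-phase: ΣzᵢKᵢ = 1.620 > 1 and Σzᵢ/Kᵢ = 1.183 > 1, so g(0) = 0.620 > 0 and g(1) = -0.183 < 0.
Newton iteration, ψ₂⁰ = 0.38:
  ψ₂ = 0.380: g = 0.1128, g' = -0.652 → ψ₂ = 0.553
  ψ₂ = 0.553: g = 0.0148, g' = -0.502 → ψ₂ = 0.582
  ψ₂ = 0.582: g = 0.0002, g' = -0.487 → ψ₂ = 0.583
Converged at ψ₂ = 0.583.
  diethyl ether: x = 0.020, y = 0.132
  ethyl acetate: x = 0.151, y = 0.368
  n-octane: x = 0.829, y = 0.500

y_diethyl ether (drum 2) = 0.132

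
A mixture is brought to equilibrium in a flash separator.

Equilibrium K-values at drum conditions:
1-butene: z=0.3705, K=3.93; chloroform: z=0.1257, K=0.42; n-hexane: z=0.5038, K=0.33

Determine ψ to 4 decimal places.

Let ψ = V/F and solve Σ zᵢ(Kᵢ−1)/(1+ψ(Kᵢ−1)) = 0.
Feasibility: ΣzᵢKᵢ = 1.6751, Σzᵢ/Kᵢ = 1.9202 — both > 1, two phases present.
Newton iteration, ψ⁰ = 0.5:
  ψ = 0.5000: g = -0.16988, g' = -1.1188 → ψ = 0.3482
  ψ = 0.3482: g = 0.00580, g' = -1.2305 → ψ = 0.3529
Converged at ψ = 0.3529.

ψ = 0.3529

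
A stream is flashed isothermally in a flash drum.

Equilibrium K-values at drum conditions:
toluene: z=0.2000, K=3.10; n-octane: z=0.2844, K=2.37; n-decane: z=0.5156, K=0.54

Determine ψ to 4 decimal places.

Newton–Raphson from ψ = 0.5:
  ψ = 0.5000: g = 0.12809, g' = -0.5819 → ψ = 0.7201
  ψ = 0.7201: g = 0.00865, g' = -0.5190 → ψ = 0.7368
Converged at ψ = 0.7368.

ψ = 0.7368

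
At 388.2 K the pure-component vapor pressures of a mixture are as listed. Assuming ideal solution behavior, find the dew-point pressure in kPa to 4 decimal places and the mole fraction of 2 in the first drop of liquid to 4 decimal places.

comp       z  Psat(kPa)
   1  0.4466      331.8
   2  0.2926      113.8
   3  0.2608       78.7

Pdew = 138.2931 kPa, x_2 = 0.3556

At the dew point ψ → 1, so Σzᵢ/Kᵢ = 1 with Kᵢ = Pᵢˢᵃᵗ/P ⇒ 1/P = Σzᵢ/Pᵢˢᵃᵗ.
1/P = 0.4466/331.8 + 0.2926/113.8 + 0.2608/78.7 = 0.0072310 ⇒ P = 138.2931 kPa
xᵢ = zᵢP/Pᵢˢᵃᵗ ⇒ x_2 = 0.2926·138.2931/113.8 = 0.3556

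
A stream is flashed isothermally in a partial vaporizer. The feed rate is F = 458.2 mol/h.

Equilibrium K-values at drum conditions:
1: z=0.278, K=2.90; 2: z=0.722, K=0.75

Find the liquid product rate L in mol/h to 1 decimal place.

L = 122.8 mol/h

Newton iteration, β⁰ = 0.67:
  β = 0.670: g = 0.0156, g' = -0.259 → β = 0.730
  β = 0.730: g = 0.0005, g' = -0.244 → β = 0.732
Converged at β = 0.732.
Then V = β·F = 0.7320·458.2 = 335.4 mol/h and L = F − V = 122.8 mol/h.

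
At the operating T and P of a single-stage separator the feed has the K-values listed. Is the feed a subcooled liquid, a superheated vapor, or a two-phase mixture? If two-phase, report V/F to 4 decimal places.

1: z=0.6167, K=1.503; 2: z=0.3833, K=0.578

ΣzᵢKᵢ = 1.1484; Σzᵢ/Kᵢ = 1.0735.
Both exceed 1, so a two-phase solution exists.
Rachford–Rice: g(ψ) = Σ zᵢ(Kᵢ−1)/(1+ψ(Kᵢ−1)) = 0.
Newton iteration, ψ⁰ = 0.5:
  ψ = 0.5000: g = 0.04285, g' = -0.2093 → ψ = 0.7048
  ψ = 0.7048: g = -0.00121, g' = -0.2233 → ψ = 0.6994
Converged at ψ = 0.6993.

two-phase, V/F = 0.6993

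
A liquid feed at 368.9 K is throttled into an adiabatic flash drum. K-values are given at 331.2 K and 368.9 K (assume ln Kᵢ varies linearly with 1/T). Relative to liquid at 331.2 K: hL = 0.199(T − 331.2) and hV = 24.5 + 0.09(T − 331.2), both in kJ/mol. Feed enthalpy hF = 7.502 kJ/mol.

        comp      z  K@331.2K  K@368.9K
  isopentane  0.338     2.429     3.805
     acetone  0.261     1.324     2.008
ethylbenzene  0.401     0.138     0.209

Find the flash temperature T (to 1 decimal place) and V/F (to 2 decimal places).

Adiabatic flash: solve Rachford–Rice at each trial T, then check hF = ψ·hV(T) + (1−ψ)·hL(T).
  T = 331.2 K: K = (2.429, 1.324, 0.138), RR gives ψ = 0.243, H_out = 5.944 kJ/mol
  T = 368.9 K: K = (3.805, 2.008, 0.209), RR gives ψ = 0.535, H_out = 18.414 kJ/mol
  T = 350.0 K: K = (3.075, 1.648, 0.172), RR gives ψ = 0.419, H_out = 13.137 kJ/mol
  T = 340.6 K: K = (2.742, 1.482, 0.154), RR gives ψ = 0.342, H_out = 9.895 kJ/mol
  T = 335.9 K: K = (2.583, 1.402, 0.146), RR gives ψ = 0.296, H_out = 8.030 kJ/mol
  T = 333.5 K: K = (2.504, 1.362, 0.142), RR gives ψ = 0.270, H_out = 6.996 kJ/mol
Linear interpolation between T = 333.5 (H_out = 6.996) and T = 335.9 (H_out = 8.030) on hF = 7.502 gives T ≈ 334.7 K, at which ψ = 0.28.

T = 334.7 K, V/F = 0.28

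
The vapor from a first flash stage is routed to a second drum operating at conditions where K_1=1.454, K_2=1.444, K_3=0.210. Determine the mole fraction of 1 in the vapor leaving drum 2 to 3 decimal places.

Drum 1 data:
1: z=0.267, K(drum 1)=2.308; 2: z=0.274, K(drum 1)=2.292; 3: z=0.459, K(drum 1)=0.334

Drum 1:
Iterate (Newton) starting at ψ₁ = 0.67:
  ψ₁ = 0.670: g = -0.1761, g' = -0.925 → ψ₁ = 0.480
  ψ₁ = 0.480: g = -0.0160, g' = -0.786 → ψ₁ = 0.459
Converged at ψ₁ = 0.459.
Drum-1 compositions:
  1: x = 0.167, y = 0.385
  2: x = 0.172, y = 0.394
  3: x = 0.661, y = 0.221
Drum-2 feed = drum-1 vapor: z₂ = (0.3850, 0.3942, 0.2208).
Drum 2:
Material balance + equilibrium reduce to Σ zᵢ(Kᵢ−1)/(1+ψ₂(Kᵢ−1)) = 0.
Feasibility: ΣzᵢKᵢ = 1.175, Σzᵢ/Kᵢ = 1.589 — both > 1, two phases present.
Newton–Raphson from ψ₂ = 0.5:
  ψ₂ = 0.500: g = -0.0027, g' = -0.481 → ψ₂ = 0.494
Converged at ψ₂ = 0.494.
  1: x = 0.314, y = 0.457
  2: x = 0.323, y = 0.467
  3: x = 0.362, y = 0.076

y_1 (drum 2) = 0.457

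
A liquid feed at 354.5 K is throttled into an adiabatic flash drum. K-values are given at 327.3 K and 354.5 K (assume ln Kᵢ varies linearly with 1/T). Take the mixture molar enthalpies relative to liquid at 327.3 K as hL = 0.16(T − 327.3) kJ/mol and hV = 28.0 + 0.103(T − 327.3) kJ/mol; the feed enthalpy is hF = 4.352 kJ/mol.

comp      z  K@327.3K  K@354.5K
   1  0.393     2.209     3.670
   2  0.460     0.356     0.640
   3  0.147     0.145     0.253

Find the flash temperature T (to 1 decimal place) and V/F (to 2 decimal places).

Adiabatic flash: solve Rachford–Rice at each trial T, then check hF = ψ·hV(T) + (1−ψ)·hL(T).
  T = 327.3 K: K = (2.209, 0.356, 0.145), RR gives ψ = 0.063, H_out = 1.761 kJ/mol
  T = 354.5 K: K = (3.670, 0.640, 0.253), RR gives ψ = 0.591, H_out = 19.986 kJ/mol
  T = 340.9 K: K = (2.876, 0.483, 0.194), RR gives ψ = 0.338, H_out = 11.380 kJ/mol
  T = 334.1 K: K = (2.527, 0.416, 0.168), RR gives ψ = 0.210, H_out = 6.889 kJ/mol
  T = 330.7 K: K = (2.364, 0.385, 0.156), RR gives ψ = 0.140, H_out = 4.440 kJ/mol
  T = 329.0 K: K = (2.286, 0.370, 0.151), RR gives ψ = 0.103, H_out = 3.135 kJ/mol
Linear interpolation between T = 329.0 (H_out = 3.135) and T = 330.7 (H_out = 4.440) on hF = 4.352 gives T ≈ 330.6 K, at which ψ = 0.14.

T = 330.6 K, V/F = 0.14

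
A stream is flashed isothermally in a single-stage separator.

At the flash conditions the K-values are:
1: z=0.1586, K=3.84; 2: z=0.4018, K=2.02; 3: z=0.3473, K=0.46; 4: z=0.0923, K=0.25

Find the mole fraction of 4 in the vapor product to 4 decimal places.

Rachford–Rice: g(ψ) = Σ zᵢ(Kᵢ−1)/(1+ψ(Kᵢ−1)) = 0.
Feasibility: ΣzᵢKᵢ = 1.6035, Σzᵢ/Kᵢ = 1.3644 — both > 1, two phases present.
Iterate (Newton) starting at ψ = 0.5:
  ψ = 0.5000: g = 0.08987, g' = -0.7247 → ψ = 0.6240
  ψ = 0.6240: g = -0.00006, g' = -0.7364 → ψ = 0.6239
Converged at ψ = 0.6239.
Compositions from xᵢ = zᵢ/(1+ψ(Kᵢ−1)), yᵢ = Kᵢxᵢ:
  1: x = 0.0572, y = 0.2197
  2: x = 0.2455, y = 0.4960
  3: x = 0.5238, y = 0.2409
  4: x = 0.1735, y = 0.0434

y_4 = 0.0434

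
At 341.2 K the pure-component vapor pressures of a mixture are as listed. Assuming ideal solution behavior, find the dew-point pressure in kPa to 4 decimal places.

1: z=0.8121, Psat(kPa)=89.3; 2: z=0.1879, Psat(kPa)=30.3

At the dew point ψ → 1, so Σzᵢ/Kᵢ = 1 with Kᵢ = Pᵢˢᵃᵗ/P ⇒ 1/P = Σzᵢ/Pᵢˢᵃᵗ.
1/P = 0.8121/89.3 + 0.1879/30.3 = 0.0152954 ⇒ P = 65.3792 kPa

Pdew = 65.3792 kPa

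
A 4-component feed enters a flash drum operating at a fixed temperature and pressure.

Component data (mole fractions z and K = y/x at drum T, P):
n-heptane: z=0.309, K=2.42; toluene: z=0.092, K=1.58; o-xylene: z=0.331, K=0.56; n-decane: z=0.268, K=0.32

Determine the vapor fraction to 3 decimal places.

ψ = 0.230

Let ψ = V/F and solve Σ zᵢ(Kᵢ−1)/(1+ψ(Kᵢ−1)) = 0.
g(0) = ΣzᵢKᵢ − 1 = 0.164 and g(1) = 1 − Σzᵢ/Kᵢ = -0.614, so a root lies in (0, 1).
Newton iteration, ψ⁰ = 0.62:
  ψ = 0.620: g = -0.2428, g' = -0.685 → ψ = 0.265
  ψ = 0.265: g = -0.0223, g' = -0.619 → ψ = 0.229
  ψ = 0.229: g = 0.0002, g' = -0.632 → ψ = 0.230
Converged at ψ = 0.230.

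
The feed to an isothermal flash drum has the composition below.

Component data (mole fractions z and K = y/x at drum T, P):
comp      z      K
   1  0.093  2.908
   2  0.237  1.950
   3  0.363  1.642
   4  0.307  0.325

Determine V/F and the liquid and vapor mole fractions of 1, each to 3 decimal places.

Iterate (Newton) starting at V/F = 0.64:
  V/F = 0.640: g = 0.0203, g' = -0.660 → V/F = 0.671
  V/F = 0.671: g = -0.0004, g' = -0.685 → V/F = 0.670
Converged at V/F = 0.670.
Compositions from xᵢ = zᵢ/(1+V/F(Kᵢ−1)), yᵢ = Kᵢxᵢ:
  1: x = 0.041, y = 0.119
  2: x = 0.145, y = 0.282
  3: x = 0.254, y = 0.417
  4: x = 0.561, y = 0.182

V/F = 0.670, x_1 = 0.041, y_1 = 0.119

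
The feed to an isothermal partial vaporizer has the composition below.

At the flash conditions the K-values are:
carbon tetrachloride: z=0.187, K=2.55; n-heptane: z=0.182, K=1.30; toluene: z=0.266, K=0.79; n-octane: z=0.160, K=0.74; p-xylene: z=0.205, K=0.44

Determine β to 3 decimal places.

β = 0.315

Material balance + equilibrium reduce to Σ zᵢ(Kᵢ−1)/(1+β(Kᵢ−1)) = 0.
Feasibility: ΣzᵢKᵢ = 1.132, Σzᵢ/Kᵢ = 1.232 — both > 1, two phases present.
Newton iteration, β⁰ = 0.47:
  β = 0.470: g = -0.0496, g' = -0.310 → β = 0.310
  β = 0.310: g = 0.0019, g' = -0.339 → β = 0.315
Converged at β = 0.315.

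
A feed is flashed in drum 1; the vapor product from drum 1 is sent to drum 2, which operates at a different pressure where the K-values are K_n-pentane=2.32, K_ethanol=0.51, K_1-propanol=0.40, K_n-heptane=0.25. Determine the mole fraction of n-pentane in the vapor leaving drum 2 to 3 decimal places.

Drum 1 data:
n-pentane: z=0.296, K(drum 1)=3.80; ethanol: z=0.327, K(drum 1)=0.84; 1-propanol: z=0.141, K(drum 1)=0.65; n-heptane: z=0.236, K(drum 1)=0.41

y_n-pentane (drum 2) = 0.712

Drum 1:
Material balance + equilibrium reduce to Σ zᵢ(Kᵢ−1)/(1+ψ₁(Kᵢ−1)) = 0.
Check two-phase: ΣzᵢKᵢ = 1.588 > 1 and Σzᵢ/Kᵢ = 1.260 > 1, so g(0) = 0.588 > 0 and g(1) = -0.260 < 0.
Newton iteration, ψ₁⁰ = 0.5:
  ψ₁ = 0.500: g = 0.0311, g' = -0.603 → ψ₁ = 0.552
  ψ₁ = 0.552: g = 0.0008, g' = -0.576 → ψ₁ = 0.553
Converged at ψ₁ = 0.553.
Drum-1 compositions:
  n-pentane: x = 0.116, y = 0.441
  ethanol: x = 0.359, y = 0.301
  1-propanol: x = 0.175, y = 0.114
  n-heptane: x = 0.350, y = 0.144
Drum-2 feed = drum-1 vapor: z₂ = (0.4414, 0.3013, 0.1136, 0.1436).
Drum 2:
Rachford–Rice: g(ψ₂) = Σ zᵢ(Kᵢ−1)/(1+ψ₂(Kᵢ−1)) = 0.
g(0) = ΣzᵢKᵢ − 1 = 0.259 and g(1) = 1 − Σzᵢ/Kᵢ = -0.640, so a root lies in (0, 1).
Iterate (Newton) starting at ψ₂ = 0.52:
  ψ₂ = 0.520: g = -0.1283, g' = -0.704 → ψ₂ = 0.338
  ψ₂ = 0.338: g = -0.0037, g' = -0.681 → ψ₂ = 0.332
Converged at ψ₂ = 0.332.
  n-pentane: x = 0.307, y = 0.712
  ethanol: x = 0.360, y = 0.184
  1-propanol: x = 0.142, y = 0.057
  n-heptane: x = 0.191, y = 0.048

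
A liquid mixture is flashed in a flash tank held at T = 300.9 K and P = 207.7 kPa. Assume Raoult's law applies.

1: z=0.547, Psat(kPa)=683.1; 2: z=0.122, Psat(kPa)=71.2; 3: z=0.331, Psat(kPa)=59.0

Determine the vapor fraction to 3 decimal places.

Raoult's law: Kᵢ = Pᵢˢᵃᵗ/P = Pᵢˢᵃᵗ/207.7.
  K_1 = 683.1/207.7 = 3.28888, K_2 = 71.2/207.7 = 0.34280, K_3 = 59.0/207.7 = 0.28406
Material balance + equilibrium reduce to Σ zᵢ(Kᵢ−1)/(1+ψ(Kᵢ−1)) = 0.
Feasibility: ΣzᵢKᵢ = 1.935, Σzᵢ/Kᵢ = 1.687 — both > 1, two phases present.
Newton–Raphson from ψ = 0.5:
  ψ = 0.500: g = 0.0953, g' = -1.152 → ψ = 0.583
Converged at ψ = 0.583.

ψ = 0.583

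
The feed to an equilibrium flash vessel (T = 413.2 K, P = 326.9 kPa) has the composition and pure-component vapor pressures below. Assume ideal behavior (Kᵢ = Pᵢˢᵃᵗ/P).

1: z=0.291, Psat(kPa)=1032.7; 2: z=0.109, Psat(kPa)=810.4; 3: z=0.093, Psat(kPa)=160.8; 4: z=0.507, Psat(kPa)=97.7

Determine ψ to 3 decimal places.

Raoult's law: Kᵢ = Pᵢˢᵃᵗ/P = Pᵢˢᵃᵗ/326.9.
  K_1 = 1032.7/326.9 = 3.15907, K_2 = 810.4/326.9 = 2.47905, K_3 = 160.8/326.9 = 0.49189, K_4 = 97.7/326.9 = 0.29887
Iterate (Newton) starting at ψ = 0.53:
  ψ = 0.530: g = -0.2470, g' = -1.046 → ψ = 0.294
  ψ = 0.294: g = -0.0065, g' = -1.052 → ψ = 0.288
Converged at ψ = 0.288.

ψ = 0.288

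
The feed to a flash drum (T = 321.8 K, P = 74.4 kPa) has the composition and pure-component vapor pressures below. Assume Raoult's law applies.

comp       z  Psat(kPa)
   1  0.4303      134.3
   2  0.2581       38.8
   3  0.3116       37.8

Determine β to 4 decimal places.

Raoult's law: Kᵢ = Pᵢˢᵃᵗ/P = Pᵢˢᵃᵗ/74.4.
  K_1 = 134.3/74.4 = 1.805108, K_2 = 38.8/74.4 = 0.521505, K_3 = 37.8/74.4 = 0.508065
Let β = V/F and solve Σ zᵢ(Kᵢ−1)/(1+β(Kᵢ−1)) = 0.
Feasibility: ΣzᵢKᵢ = 1.0697, Σzᵢ/Kᵢ = 1.3466 — both > 1, two phases present.
Newton–Raphson from β = 0.68:
  β = 0.6800: g = -0.18953, g' = -0.4166 → β = 0.2250
  β = 0.2250: g = -0.01747, g' = -0.3695 → β = 0.1777
  β = 0.1777: g = 0.00011, g' = -0.3746 → β = 0.1780
Converged at β = 0.1780.

β = 0.1780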